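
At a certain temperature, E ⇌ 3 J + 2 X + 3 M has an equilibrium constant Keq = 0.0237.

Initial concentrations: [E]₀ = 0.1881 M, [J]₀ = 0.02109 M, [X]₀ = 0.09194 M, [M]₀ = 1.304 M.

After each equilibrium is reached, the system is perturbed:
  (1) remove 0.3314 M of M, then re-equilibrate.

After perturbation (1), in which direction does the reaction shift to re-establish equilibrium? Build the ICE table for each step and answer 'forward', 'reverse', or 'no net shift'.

Direction: forward

Q₀ = 9.3472e-07 vs Keq = 0.0237 ⇒ Q<K, forward
Step 1:
                    E           J           X           M
  I            0.1881     0.02109     0.09194       1.304
  C          -0.07279      0.2184      0.1456      0.2184
  E            0.1153      0.2395      0.2375       1.522
  solve Keq expr → x = 0.07279; check Q = 0.0237
Then remove 0.3314 M of M.
Step 2:
                    E           J           X           M
  I            0.1153      0.2395      0.2375       1.191
  C          -0.01084     0.03253     0.02169     0.03253
  E            0.1045       0.272      0.2592       1.223
  solve Keq expr → x = 0.01084; check Q = 0.0237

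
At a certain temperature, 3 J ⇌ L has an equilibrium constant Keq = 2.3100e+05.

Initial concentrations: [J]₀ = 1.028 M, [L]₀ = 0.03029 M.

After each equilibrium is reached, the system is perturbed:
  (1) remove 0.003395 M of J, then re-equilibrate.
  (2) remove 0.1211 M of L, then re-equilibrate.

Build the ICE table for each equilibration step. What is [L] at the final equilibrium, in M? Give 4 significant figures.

Q₀ = 0.02788 vs Keq = 2.3100e+05 ⇒ Q<K, forward
Step 1:
                   J          L
  I            1.028    0.03029
  C           -1.016     0.3388
  E          0.01169     0.3691
  solve Keq expr → x = 0.3388; check Q = 2.3100e+05
Then remove 0.003395 M of J.
Step 2:
                   J          L
  I         0.008295     0.3691
  C         0.003383  -0.001128
  E          0.01168     0.3679
  solve Keq expr → x = -0.001128; check Q = 2.3100e+05
Then remove 0.1211 M of L.
Step 3:
                   J          L
  I          0.01168     0.2468
  C        -0.001448 4.8279e-04
  E          0.01023     0.2473
  solve Keq expr → x = 4.8279e-04; check Q = 2.3100e+05

[L]_eq = 0.2473 M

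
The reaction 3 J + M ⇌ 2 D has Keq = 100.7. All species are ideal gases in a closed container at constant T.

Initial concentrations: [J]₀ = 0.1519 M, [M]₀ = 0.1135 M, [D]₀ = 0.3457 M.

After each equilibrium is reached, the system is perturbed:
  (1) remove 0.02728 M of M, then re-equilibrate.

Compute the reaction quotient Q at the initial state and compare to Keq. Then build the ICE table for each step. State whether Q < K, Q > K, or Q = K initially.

Q₀ = 300.4 vs Keq = 100.7 ⇒ Q>K, reverse
Step 1:
                    J           M           D
  Initial      0.1519      0.1135      0.3457
  Change      0.04541     0.01514    -0.03027
  Equil        0.1973      0.1286      0.3154
  solve Keq expr → x = -0.01514; check Q = 100.7
Then remove 0.02728 M of M.
Step 2:
                    J           M           D
  Initial      0.1973      0.1014      0.3154
  Change      0.01068     0.00356   -0.007121
  Equil         0.208      0.1049      0.3083
  solve Keq expr → x = -0.00356; check Q = 100.7

Q₀ = 300.4; Q > K (proceeds reverse)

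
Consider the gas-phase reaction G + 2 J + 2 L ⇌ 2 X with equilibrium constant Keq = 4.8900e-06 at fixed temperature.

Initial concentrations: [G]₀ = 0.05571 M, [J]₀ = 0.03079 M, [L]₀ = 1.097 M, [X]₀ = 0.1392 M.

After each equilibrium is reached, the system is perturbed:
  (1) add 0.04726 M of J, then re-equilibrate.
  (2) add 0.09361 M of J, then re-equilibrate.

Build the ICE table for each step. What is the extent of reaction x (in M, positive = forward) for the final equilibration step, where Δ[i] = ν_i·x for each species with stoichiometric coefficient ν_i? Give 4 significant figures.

Q₀ = 304.9 vs Keq = 4.8900e-06 ⇒ Q>K, reverse
Step 1:
                  G         J         L         X
  Initial   0.05571   0.03079     1.097    0.1392
  Change    0.06952     0.139     0.139    -0.139
  Equil      0.1252    0.1698     1.236 1.6426e-04
  solve Keq expr → x = -0.06952; check Q = 4.8900e-06
Then add 0.04726 M of J.
Step 2:
                  G         J         L         X
  Initial    0.1252    0.2171     1.236 1.6426e-04
  Change  -2.2820e-05 -4.5641e-05 -4.5641e-05 4.5641e-05
  Equil      0.1252     0.217     1.236 2.0990e-04
  solve Keq expr → x = 2.2820e-05; check Q = 4.8900e-06
Then add 0.09361 M of J.
Step 3:
                  G         J         L         X
  Initial    0.1252    0.3107     1.236 2.0990e-04
  Change  -4.5184e-05 -9.0369e-05 -9.0369e-05 9.0369e-05
  Equil      0.1252    0.3106     1.236 3.0027e-04
  solve Keq expr → x = 4.5184e-05; check Q = 4.8900e-06

x = 4.5184e-05 M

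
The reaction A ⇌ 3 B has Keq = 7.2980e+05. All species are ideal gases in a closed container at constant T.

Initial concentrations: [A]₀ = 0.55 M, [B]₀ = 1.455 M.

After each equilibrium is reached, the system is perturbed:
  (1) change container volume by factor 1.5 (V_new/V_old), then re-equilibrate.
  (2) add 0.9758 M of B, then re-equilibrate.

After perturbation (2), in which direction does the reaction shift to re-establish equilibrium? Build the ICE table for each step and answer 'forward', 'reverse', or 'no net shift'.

Q₀ = 5.6 vs Keq = 7.2980e+05 ⇒ Q<K, forward
Step 1:
                  A         B
  I            0.55     1.455
  C           -0.55      1.65
  E       4.1014e-05     3.105
  solve Keq expr → x = 0.55; check Q = 7.2980e+05
Then change container volume by factor 1.5 (V_new/V_old).
Step 2:
                  A         B
  I       2.7342e-05      2.07
  C       -1.5189e-05 4.5568e-05
  E       1.2153e-05      2.07
  solve Keq expr → x = 1.5189e-05; check Q = 7.2980e+05
Then add 0.9758 M of B.
Step 3:
                  A         B
  I       1.2153e-05     3.046
  C       2.6559e-05 -7.9678e-05
  E       3.8712e-05     3.046
  solve Keq expr → x = -2.6559e-05; check Q = 7.2980e+05

Direction: reverse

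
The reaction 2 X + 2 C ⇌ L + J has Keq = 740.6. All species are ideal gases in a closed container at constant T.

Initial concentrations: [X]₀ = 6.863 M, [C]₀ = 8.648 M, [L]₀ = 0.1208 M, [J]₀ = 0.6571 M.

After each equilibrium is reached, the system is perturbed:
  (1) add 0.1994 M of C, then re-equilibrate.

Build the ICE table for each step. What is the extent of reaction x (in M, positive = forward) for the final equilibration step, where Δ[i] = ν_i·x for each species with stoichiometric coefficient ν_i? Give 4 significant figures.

x = 0.003466 M

Q₀ = 2.2534e-05 vs Keq = 740.6 ⇒ Q<K, forward
Step 1:
                   X          C          L          J
  Initial      6.863      8.648     0.1208     0.6571
  Change      -6.788     -6.788      3.394      3.394
  Equil      0.07457       1.86      3.515      4.051
  solve Keq expr → x = 3.394; check Q = 740.6
Then add 0.1994 M of C.
Step 2:
                   X          C          L          J
  Initial    0.07457      2.059      3.515      4.051
  Change   -0.006932  -0.006932   0.003466   0.003466
  Equil      0.06764      2.052      3.518      4.055
  solve Keq expr → x = 0.003466; check Q = 740.6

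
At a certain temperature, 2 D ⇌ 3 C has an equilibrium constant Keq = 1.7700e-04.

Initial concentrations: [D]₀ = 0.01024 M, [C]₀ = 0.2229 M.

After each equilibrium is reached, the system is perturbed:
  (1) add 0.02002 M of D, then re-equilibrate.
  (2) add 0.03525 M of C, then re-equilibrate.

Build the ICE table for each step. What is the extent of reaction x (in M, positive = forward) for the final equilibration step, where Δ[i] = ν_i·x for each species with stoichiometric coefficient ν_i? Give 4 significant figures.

Q₀ = 105.6 vs Keq = 1.7700e-04 ⇒ Q>K, reverse
Step 1:
                  D         C
  Initial   0.01024    0.2229
  Change     0.1381   -0.2072
  Equil      0.1484   0.01573
  solve Keq expr → x = -0.06906; check Q = 1.7700e-04
Then add 0.02002 M of D.
Step 2:
                  D         C
  Initial    0.1684   0.01573
  Change  -8.8370e-04  0.001326
  Equil      0.1675   0.01706
  solve Keq expr → x = 4.4185e-04; check Q = 1.7700e-04
Then add 0.03525 M of C.
Step 3:
                  D         C
  Initial    0.1675   0.05231
  Change     0.0225  -0.03375
  Equil        0.19   0.01856
  solve Keq expr → x = -0.01125; check Q = 1.7700e-04

x = -0.01125 M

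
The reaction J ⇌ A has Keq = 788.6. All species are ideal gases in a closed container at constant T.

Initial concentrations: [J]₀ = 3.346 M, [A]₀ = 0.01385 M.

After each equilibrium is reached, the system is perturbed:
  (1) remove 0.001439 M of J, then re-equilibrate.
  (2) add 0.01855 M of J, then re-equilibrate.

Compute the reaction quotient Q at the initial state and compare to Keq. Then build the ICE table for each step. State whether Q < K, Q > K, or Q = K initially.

Q₀ = 0.004139; Q < K (proceeds forward)

Q₀ = 0.004139 vs Keq = 788.6 ⇒ Q<K, forward
Step 1:
                   J          A
  Initial      3.346    0.01385
  Change      -3.342      3.342
  Equil     0.004255      3.356
  solve Keq expr → x = 3.342; check Q = 788.6
Then remove 0.001439 M of J.
Step 2:
                   J          A
  Initial   0.002816      3.356
  Change    0.001437  -0.001437
  Equil     0.004253      3.354
  solve Keq expr → x = -0.001437; check Q = 788.6
Then add 0.01855 M of J.
Step 3:
                   J          A
  Initial     0.0228      3.354
  Change    -0.01853    0.01853
  Equil     0.004277      3.373
  solve Keq expr → x = 0.01853; check Q = 788.6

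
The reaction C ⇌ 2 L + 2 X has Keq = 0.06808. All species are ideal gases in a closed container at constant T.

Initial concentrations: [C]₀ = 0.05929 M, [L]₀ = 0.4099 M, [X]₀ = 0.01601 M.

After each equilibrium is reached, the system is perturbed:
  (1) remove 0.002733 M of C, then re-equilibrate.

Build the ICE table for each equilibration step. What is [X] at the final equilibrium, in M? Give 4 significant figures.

Q₀ = 7.2637e-04 vs Keq = 0.06808 ⇒ Q<K, forward
Step 1:
                    C           L           X
  Initial     0.05929      0.4099     0.01601
  Change     -0.03469     0.06938     0.06938
  Equil        0.0246      0.4793     0.08539
  solve Keq expr → x = 0.03469; check Q = 0.06808
Then remove 0.002733 M of C.
Step 2:
                    C           L           X
  Initial     0.02187      0.4793     0.08539
  Change     0.001173   -0.002346   -0.002346
  Equil       0.02304      0.4769     0.08304
  solve Keq expr → x = -0.001173; check Q = 0.06808

[X]_eq = 0.08304 M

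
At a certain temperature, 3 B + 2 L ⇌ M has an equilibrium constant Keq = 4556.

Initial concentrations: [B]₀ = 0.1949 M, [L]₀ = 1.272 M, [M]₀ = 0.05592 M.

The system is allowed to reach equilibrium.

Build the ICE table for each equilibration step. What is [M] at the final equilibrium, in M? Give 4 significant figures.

Q₀ = 4.668 vs Keq = 4556 ⇒ Q<K, forward
Step 1:
                    B           L           M
  I            0.1949       1.272     0.05592
  C           -0.1685     -0.1124     0.05618
  E           0.02635        1.16      0.1121
  solve Keq expr → x = 0.05618; check Q = 4556

[M]_eq = 0.1121 M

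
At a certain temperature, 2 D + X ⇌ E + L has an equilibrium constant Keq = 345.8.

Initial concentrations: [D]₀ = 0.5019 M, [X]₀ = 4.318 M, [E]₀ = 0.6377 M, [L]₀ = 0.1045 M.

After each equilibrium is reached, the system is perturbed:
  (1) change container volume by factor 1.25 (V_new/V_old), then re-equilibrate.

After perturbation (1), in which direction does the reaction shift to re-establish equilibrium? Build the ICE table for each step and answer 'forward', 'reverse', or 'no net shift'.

Q₀ = 0.06127 vs Keq = 345.8 ⇒ Q<K, forward
Step 1:
                    D           X           E           L
  init         0.5019       4.318      0.6377      0.1045
  Δ           -0.4871     -0.2436      0.2436      0.2436
  eq          0.01476       4.074      0.8813      0.3481
  solve Keq expr → x = 0.2436; check Q = 345.8
Then change container volume by factor 1.25 (V_new/V_old).
Step 2:
                    D           X           E           L
  init         0.0118        3.26       0.705      0.2785
  Δ          0.001369  6.8463e-04 -6.8463e-04 -6.8463e-04
  eq          0.01317        3.26      0.7043      0.2778
  solve Keq expr → x = -6.8463e-04; check Q = 345.8

Direction: reverse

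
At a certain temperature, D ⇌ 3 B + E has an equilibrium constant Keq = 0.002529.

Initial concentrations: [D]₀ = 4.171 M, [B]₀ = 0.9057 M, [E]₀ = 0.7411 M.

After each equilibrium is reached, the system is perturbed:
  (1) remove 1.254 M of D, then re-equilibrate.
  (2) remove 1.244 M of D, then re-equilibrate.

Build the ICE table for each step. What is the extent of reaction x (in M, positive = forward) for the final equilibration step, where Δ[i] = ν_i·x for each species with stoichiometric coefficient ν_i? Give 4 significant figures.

x = -0.0121 M

Q₀ = 0.132 vs Keq = 0.002529 ⇒ Q>K, reverse
Step 1:
                  D         B         E
  Initial     4.171    0.9057    0.7411
  Change     0.2101   -0.6304   -0.2101
  Equil       4.381    0.2753     0.531
  solve Keq expr → x = -0.2101; check Q = 0.002529
Then remove 1.254 M of D.
Step 2:
                  D         B         E
  Initial     3.127    0.2753     0.531
  Change   0.009196  -0.02759 -0.009196
  Equil       3.136    0.2477    0.5218
  solve Keq expr → x = -0.009196; check Q = 0.002529
Then remove 1.244 M of D.
Step 3:
                  D         B         E
  Initial     1.892    0.2477    0.5218
  Change     0.0121   -0.0363   -0.0121
  Equil       1.904    0.2114    0.5097
  solve Keq expr → x = -0.0121; check Q = 0.002529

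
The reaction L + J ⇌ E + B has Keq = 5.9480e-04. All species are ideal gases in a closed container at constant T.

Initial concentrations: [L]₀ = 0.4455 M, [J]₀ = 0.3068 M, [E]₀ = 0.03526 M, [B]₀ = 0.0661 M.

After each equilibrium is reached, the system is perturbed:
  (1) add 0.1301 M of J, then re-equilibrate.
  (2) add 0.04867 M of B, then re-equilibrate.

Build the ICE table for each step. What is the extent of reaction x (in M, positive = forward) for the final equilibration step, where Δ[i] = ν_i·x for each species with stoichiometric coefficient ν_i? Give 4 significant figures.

x = -0.00218 M

Q₀ = 0.01705 vs Keq = 5.9480e-04 ⇒ Q>K, reverse
Step 1:
                    L           J           E           B
  I            0.4455      0.3068     0.03526      0.0661
  C            0.0324      0.0324     -0.0324     -0.0324
  E            0.4779      0.3392    0.002861      0.0337
  solve Keq expr → x = -0.0324; check Q = 5.9480e-04
Then add 0.1301 M of J.
Step 2:
                    L           J           E           B
  I            0.4779      0.4693    0.002861      0.0337
  C       -9.7076e-04 -9.7076e-04  9.7076e-04  9.7076e-04
  E            0.4769      0.4683    0.003832     0.03467
  solve Keq expr → x = 9.7076e-04; check Q = 5.9480e-04
Then add 0.04867 M of B.
Step 3:
                    L           J           E           B
  I            0.4769      0.4683    0.003832     0.08334
  C           0.00218     0.00218    -0.00218    -0.00218
  E            0.4791      0.4705    0.001652     0.08116
  solve Keq expr → x = -0.00218; check Q = 5.9480e-04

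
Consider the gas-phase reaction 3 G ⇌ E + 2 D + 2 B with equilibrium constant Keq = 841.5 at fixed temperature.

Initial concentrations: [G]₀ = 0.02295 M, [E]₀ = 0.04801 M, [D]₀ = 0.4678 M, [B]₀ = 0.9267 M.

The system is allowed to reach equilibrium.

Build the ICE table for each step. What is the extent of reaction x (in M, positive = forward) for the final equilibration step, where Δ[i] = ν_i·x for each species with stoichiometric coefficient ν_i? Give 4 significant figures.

x = 2.7687e-04 M

Q₀ = 746.4 vs Keq = 841.5 ⇒ Q<K, forward
Step 1:
                  G         E         D         B
  I         0.02295   0.04801    0.4678    0.9267
  C       -8.3060e-04 2.7687e-04 5.5373e-04 5.5373e-04
  E         0.02212   0.04829    0.4684    0.9273
  solve Keq expr → x = 2.7687e-04; check Q = 841.5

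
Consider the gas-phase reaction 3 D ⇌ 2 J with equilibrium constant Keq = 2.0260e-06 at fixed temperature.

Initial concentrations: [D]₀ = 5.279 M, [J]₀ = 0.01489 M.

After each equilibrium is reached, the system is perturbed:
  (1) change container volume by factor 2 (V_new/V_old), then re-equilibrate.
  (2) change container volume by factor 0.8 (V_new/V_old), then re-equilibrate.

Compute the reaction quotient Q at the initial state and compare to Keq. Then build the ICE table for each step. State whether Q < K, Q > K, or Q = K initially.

Q₀ = 1.5071e-06 vs Keq = 2.0260e-06 ⇒ Q<K, forward
Step 1:
                    D           J
  init          5.279     0.01489
  Δ         -0.003535    0.002357
  eq            5.275     0.01725
  solve Keq expr → x = 0.001178; check Q = 2.0260e-06
Then change container volume by factor 2 (V_new/V_old).
Step 2:
                    D           J
  init          2.638    0.008623
  Δ          0.003769   -0.002513
  eq            2.642    0.006111
  solve Keq expr → x = -0.001256; check Q = 2.0260e-06
Then change container volume by factor 0.8 (V_new/V_old).
Step 3:
                    D           J
  init          3.302    0.007638
  Δ         -0.001345  8.9638e-04
  eq            3.301    0.008535
  solve Keq expr → x = 4.4819e-04; check Q = 2.0260e-06

Q₀ = 1.5071e-06; Q < K (proceeds forward)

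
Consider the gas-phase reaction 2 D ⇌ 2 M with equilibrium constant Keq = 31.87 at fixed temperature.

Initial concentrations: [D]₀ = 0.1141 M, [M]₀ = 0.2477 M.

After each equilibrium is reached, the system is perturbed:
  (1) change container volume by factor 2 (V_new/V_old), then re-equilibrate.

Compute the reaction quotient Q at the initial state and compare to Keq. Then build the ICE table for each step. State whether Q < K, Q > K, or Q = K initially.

Q₀ = 4.713; Q < K (proceeds forward)

Q₀ = 4.713 vs Keq = 31.87 ⇒ Q<K, forward
Step 1:
                    D           M
  Initial      0.1141      0.2477
  Change     -0.05966     0.05966
  Equil       0.05444      0.3074
  solve Keq expr → x = 0.02983; check Q = 31.87
Then change container volume by factor 2 (V_new/V_old).
Step 2:
                    D           M
  Initial     0.02722      0.1537
  Change            0           0
  Equil       0.02722      0.1537
  solve Keq expr → x = 0; check Q = 31.87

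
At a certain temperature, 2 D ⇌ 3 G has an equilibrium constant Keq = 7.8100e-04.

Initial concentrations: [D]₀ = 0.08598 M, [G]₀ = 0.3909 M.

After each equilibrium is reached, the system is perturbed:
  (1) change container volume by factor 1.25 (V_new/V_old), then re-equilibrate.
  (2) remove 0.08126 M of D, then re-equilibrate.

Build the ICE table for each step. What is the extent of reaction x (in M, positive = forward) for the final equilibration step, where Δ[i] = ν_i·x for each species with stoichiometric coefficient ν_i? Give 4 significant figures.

Q₀ = 8.08 vs Keq = 7.8100e-04 ⇒ Q>K, reverse
Step 1:
                    D           G
  Initial     0.08598      0.3909
  Change        0.232      -0.348
  Equil         0.318      0.0429
  solve Keq expr → x = -0.116; check Q = 7.8100e-04
Then change container volume by factor 1.25 (V_new/V_old).
Step 2:
                    D           G
  Initial      0.2544     0.03432
  Change     -0.00166    0.002489
  Equil        0.2527     0.03681
  solve Keq expr → x = 8.2976e-04; check Q = 7.8100e-04
Then remove 0.08126 M of D.
Step 3:
                    D           G
  Initial      0.1715     0.03681
  Change      0.00521   -0.007816
  Equil        0.1767       0.029
  solve Keq expr → x = -0.002605; check Q = 7.8100e-04

x = -0.002605 M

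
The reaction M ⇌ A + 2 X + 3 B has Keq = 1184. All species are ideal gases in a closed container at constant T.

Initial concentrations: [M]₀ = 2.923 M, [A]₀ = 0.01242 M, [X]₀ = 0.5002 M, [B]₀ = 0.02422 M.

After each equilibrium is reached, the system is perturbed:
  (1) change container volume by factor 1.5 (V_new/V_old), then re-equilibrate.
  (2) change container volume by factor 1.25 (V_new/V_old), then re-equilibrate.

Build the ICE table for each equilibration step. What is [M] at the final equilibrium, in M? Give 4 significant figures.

Q₀ = 1.5104e-08 vs Keq = 1184 ⇒ Q<K, forward
Step 1:
                   M          A          X          B
  I            2.923    0.01242     0.5002    0.02422
  C           -1.496      1.496      2.992      4.488
  E            1.427      1.508      3.492      4.512
  solve Keq expr → x = 1.496; check Q = 1184
Then change container volume by factor 1.5 (V_new/V_old).
Step 2:
                   M          A          X          B
  I           0.9514      1.006      2.328      3.008
  C          -0.3241     0.3241     0.6482     0.9723
  E           0.6273       1.33      2.976       3.98
  solve Keq expr → x = 0.3241; check Q = 1184
Then change container volume by factor 1.25 (V_new/V_old).
Step 3:
                   M          A          X          B
  I           0.5018      1.064      2.381      3.184
  C          -0.1493     0.1493     0.2986      0.448
  E           0.3525      1.213       2.68      3.632
  solve Keq expr → x = 0.1493; check Q = 1184

[M]_eq = 0.3525 M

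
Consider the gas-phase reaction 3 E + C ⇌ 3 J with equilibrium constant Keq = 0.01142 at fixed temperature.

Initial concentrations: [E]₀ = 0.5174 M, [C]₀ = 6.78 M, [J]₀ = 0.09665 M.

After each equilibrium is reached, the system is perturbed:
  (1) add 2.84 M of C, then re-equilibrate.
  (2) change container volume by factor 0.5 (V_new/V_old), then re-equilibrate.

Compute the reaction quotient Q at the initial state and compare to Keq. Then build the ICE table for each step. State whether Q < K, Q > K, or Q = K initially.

Q₀ = 9.6138e-04 vs Keq = 0.01142 ⇒ Q<K, forward
Step 1:
                  E         C         J
  I          0.5174      6.78   0.09665
  C        -0.08667  -0.02889   0.08667
  E          0.4307     6.751    0.1833
  solve Keq expr → x = 0.02889; check Q = 0.01142
Then add 2.84 M of C.
Step 2:
                  E         C         J
  I          0.4307     9.591    0.1833
  C        -0.01537 -0.005124   0.01537
  E          0.4154     9.586    0.1987
  solve Keq expr → x = 0.005124; check Q = 0.01142
Then change container volume by factor 0.5 (V_new/V_old).
Step 3:
                  E         C         J
  I          0.8307     19.17    0.3974
  C        -0.06434  -0.02145   0.06434
  E          0.7664     19.15    0.4617
  solve Keq expr → x = 0.02145; check Q = 0.01142

Q₀ = 9.6138e-04; Q < K (proceeds forward)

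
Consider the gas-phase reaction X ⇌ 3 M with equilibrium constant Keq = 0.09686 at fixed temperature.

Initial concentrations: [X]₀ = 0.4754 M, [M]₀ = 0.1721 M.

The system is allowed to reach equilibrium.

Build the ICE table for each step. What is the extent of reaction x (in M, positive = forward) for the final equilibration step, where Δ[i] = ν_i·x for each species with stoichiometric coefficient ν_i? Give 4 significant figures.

x = 0.05712 M

Q₀ = 0.01072 vs Keq = 0.09686 ⇒ Q<K, forward
Step 1:
                   X          M
  init        0.4754     0.1721
  Δ         -0.05712     0.1714
  eq          0.4183     0.3435
  solve Keq expr → x = 0.05712; check Q = 0.09686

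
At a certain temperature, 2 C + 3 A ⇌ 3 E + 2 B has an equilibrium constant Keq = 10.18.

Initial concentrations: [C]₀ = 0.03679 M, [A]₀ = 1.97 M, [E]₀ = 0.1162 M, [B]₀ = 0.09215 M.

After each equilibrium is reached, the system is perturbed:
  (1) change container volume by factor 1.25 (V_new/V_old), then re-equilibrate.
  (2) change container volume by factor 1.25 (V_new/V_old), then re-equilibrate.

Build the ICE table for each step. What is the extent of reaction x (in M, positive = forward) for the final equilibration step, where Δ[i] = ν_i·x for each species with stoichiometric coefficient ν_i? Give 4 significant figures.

Q₀ = 0.001288 vs Keq = 10.18 ⇒ Q<K, forward
Step 1:
                   C          A          E          B
  init       0.03679       1.97     0.1162    0.09215
  Δ         -0.03573    -0.0536     0.0536    0.03573
  eq        0.001057      1.916     0.1698     0.1279
  solve Keq expr → x = 0.01787; check Q = 10.18
Then change container volume by factor 1.25 (V_new/V_old).
Step 2:
                   C          A          E          B
  init    8.4567e-04      1.533     0.1358     0.1023
  Δ                0          0          0          0
  eq      8.4567e-04      1.533     0.1358     0.1023
  solve Keq expr → x = 0; check Q = 10.18
Then change container volume by factor 1.25 (V_new/V_old).
Step 3:
                   C          A          E          B
  init    6.7654e-04      1.226     0.1087    0.08185
  Δ                0          0          0          0
  eq      6.7654e-04      1.226     0.1087    0.08185
  solve Keq expr → x = 0; check Q = 10.18

x = 0 M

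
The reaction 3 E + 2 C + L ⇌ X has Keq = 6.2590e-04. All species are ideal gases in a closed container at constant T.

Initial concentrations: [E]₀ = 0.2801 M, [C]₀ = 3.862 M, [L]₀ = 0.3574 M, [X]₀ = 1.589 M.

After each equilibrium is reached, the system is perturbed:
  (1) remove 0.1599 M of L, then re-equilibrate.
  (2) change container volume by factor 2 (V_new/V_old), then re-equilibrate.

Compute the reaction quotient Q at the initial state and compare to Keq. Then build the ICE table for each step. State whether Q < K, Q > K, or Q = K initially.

Q₀ = 13.56 vs Keq = 6.2590e-04 ⇒ Q>K, reverse
Step 1:
                   E          C          L          X
  init        0.2801      3.862     0.3574      1.589
  Δ            2.716      1.811     0.9053    -0.9053
  eq           2.996      5.673      1.263     0.6837
  solve Keq expr → x = -0.9053; check Q = 6.2590e-04
Then remove 0.1599 M of L.
Step 2:
                   E          C          L          X
  init         2.996      5.673      1.103     0.6837
  Δ          0.06705     0.0447    0.02235   -0.02235
  eq           3.063      5.717      1.125     0.6614
  solve Keq expr → x = -0.02235; check Q = 6.2590e-04
Then change container volume by factor 2 (V_new/V_old).
Step 3:
                   E          C          L          X
  init         1.531      2.859     0.5626     0.3307
  Δ           0.7761     0.5174     0.2587    -0.2587
  eq           2.308      3.376     0.8213    0.07199
  solve Keq expr → x = -0.2587; check Q = 6.2590e-04

Q₀ = 13.56; Q > K (proceeds reverse)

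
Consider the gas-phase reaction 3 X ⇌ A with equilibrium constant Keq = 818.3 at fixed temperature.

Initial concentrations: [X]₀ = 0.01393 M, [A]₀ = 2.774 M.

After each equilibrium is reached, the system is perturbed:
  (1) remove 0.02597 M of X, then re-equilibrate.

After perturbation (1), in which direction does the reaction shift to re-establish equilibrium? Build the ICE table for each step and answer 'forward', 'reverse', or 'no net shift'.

Q₀ = 1.0262e+06 vs Keq = 818.3 ⇒ Q>K, reverse
Step 1:
                    X           A
  init        0.01393       2.774
  Δ            0.1355    -0.04516
  eq           0.1494       2.729
  solve Keq expr → x = -0.04516; check Q = 818.3
Then remove 0.02597 M of X.
Step 2:
                    X           A
  init         0.1234       2.729
  Δ           0.02581   -0.008604
  eq           0.1492        2.72
  solve Keq expr → x = -0.008604; check Q = 818.3

Direction: reverse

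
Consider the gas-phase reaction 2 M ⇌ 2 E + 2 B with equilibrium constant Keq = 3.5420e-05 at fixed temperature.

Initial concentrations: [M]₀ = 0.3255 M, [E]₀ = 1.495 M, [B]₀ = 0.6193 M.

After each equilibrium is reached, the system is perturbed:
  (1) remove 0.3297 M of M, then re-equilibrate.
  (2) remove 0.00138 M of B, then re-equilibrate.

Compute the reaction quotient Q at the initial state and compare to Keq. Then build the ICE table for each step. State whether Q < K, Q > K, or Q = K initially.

Q₀ = 8.091; Q > K (proceeds reverse)

Q₀ = 8.091 vs Keq = 3.5420e-05 ⇒ Q>K, reverse
Step 1:
                   M          E          B
  Initial     0.3255      1.495     0.6193
  Change       0.613     -0.613     -0.613
  Equil       0.9385      0.882   0.006332
  solve Keq expr → x = -0.3065; check Q = 3.5420e-05
Then remove 0.3297 M of M.
Step 2:
                   M          E          B
  Initial     0.6088      0.882   0.006332
  Change    0.002199  -0.002199  -0.002199
  Equil        0.611     0.8798   0.004133
  solve Keq expr → x = -0.0011; check Q = 3.5420e-05
Then remove 0.00138 M of B.
Step 3:
                   M          E          B
  Initial      0.611     0.8798   0.002753
  Change   -0.001364   0.001364   0.001364
  Equil       0.6096     0.8812   0.004117
  solve Keq expr → x = 6.8219e-04; check Q = 3.5420e-05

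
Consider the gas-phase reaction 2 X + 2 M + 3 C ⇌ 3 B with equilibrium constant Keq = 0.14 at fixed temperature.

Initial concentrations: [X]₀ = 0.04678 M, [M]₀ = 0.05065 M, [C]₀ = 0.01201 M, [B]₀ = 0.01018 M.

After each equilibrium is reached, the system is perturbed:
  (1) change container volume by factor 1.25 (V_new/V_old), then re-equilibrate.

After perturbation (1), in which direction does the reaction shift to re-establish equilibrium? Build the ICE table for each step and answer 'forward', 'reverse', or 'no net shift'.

Direction: reverse

Q₀ = 1.0848e+05 vs Keq = 0.14 ⇒ Q>K, reverse
Step 1:
                    X           M           C           B
  init        0.04678     0.05065     0.01201     0.01018
  Δ          0.006627    0.006627     0.00994    -0.00994
  eq          0.05341     0.05728     0.02195  2.4017e-04
  solve Keq expr → x = -0.003313; check Q = 0.14
Then change container volume by factor 1.25 (V_new/V_old).
Step 2:
                    X           M           C           B
  init        0.04273     0.04582     0.01756  1.9214e-04
  Δ        3.2605e-05  3.2605e-05  4.8908e-05 -4.8908e-05
  eq          0.04276     0.04585     0.01761  1.4323e-04
  solve Keq expr → x = -1.6303e-05; check Q = 0.14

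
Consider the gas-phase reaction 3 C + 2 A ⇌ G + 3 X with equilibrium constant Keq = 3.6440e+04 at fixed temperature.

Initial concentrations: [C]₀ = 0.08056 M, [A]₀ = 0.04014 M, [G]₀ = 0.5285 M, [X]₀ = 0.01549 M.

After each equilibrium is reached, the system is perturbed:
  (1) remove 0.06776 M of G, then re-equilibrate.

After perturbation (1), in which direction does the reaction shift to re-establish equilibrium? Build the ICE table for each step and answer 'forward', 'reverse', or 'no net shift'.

Q₀ = 2.332 vs Keq = 3.6440e+04 ⇒ Q<K, forward
Step 1:
                    C           A           G           X
  init        0.08056     0.04014      0.5285     0.01549
  Δ          -0.04624    -0.03082     0.01541     0.04624
  eq          0.03432    0.009317      0.5439     0.06173
  solve Keq expr → x = 0.01541; check Q = 3.6440e+04
Then remove 0.06776 M of G.
Step 2:
                    C           A           G           X
  init        0.03432    0.009317      0.4762     0.06173
  Δ       -4.7064e-04 -3.1376e-04  1.5688e-04  4.7064e-04
  eq          0.03385    0.009003      0.4763      0.0622
  solve Keq expr → x = 1.5688e-04; check Q = 3.6440e+04

Direction: forward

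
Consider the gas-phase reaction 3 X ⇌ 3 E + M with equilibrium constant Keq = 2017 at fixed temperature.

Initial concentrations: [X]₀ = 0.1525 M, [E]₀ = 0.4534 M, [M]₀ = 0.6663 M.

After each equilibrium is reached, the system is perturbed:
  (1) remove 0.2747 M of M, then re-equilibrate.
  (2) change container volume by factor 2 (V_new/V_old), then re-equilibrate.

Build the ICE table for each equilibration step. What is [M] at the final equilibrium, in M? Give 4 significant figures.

[M]_eq = 0.2166 M

Q₀ = 17.51 vs Keq = 2017 ⇒ Q<K, forward
Step 1:
                   X          E          M
  I           0.1525     0.4534     0.6663
  C          -0.1126     0.1126    0.03755
  E          0.03985      0.566     0.7038
  solve Keq expr → x = 0.03755; check Q = 2017
Then remove 0.2747 M of M.
Step 2:
                   X          E          M
  I          0.03985      0.566     0.4291
  C         -0.00567    0.00567    0.00189
  E          0.03418     0.5717      0.431
  solve Keq expr → x = 0.00189; check Q = 2017
Then change container volume by factor 2 (V_new/V_old).
Step 3:
                   X          E          M
  I          0.01709     0.2859     0.2155
  C        -0.003344   0.003344   0.001115
  E          0.01375     0.2892     0.2166
  solve Keq expr → x = 0.001115; check Q = 2017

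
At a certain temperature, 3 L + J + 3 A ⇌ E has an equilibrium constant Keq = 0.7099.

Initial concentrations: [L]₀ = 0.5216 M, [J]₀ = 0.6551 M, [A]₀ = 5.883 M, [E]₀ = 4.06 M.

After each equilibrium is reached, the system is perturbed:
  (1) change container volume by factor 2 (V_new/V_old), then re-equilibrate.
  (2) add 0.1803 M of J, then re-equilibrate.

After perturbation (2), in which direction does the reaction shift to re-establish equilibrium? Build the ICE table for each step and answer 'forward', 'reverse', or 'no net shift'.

Q₀ = 0.2145 vs Keq = 0.7099 ⇒ Q<K, forward
Step 1:
                  L         J         A         E
  Initial    0.5216    0.6551     5.883      4.06
  Change    -0.1511  -0.05038   -0.1511   0.05038
  Equil      0.3705    0.6047     5.732      4.11
  solve Keq expr → x = 0.05038; check Q = 0.7099
Then change container volume by factor 2 (V_new/V_old).
Step 2:
                  L         J         A         E
  Initial    0.1852    0.3024     2.866     2.055
  Change     0.3835    0.1278    0.3835   -0.1278
  Equil      0.5687    0.4302     3.249     1.927
  solve Keq expr → x = -0.1278; check Q = 0.7099
Then add 0.1803 M of J.
Step 3:
                  L         J         A         E
  Initial    0.5687    0.6105     3.249     1.927
  Change   -0.04881  -0.01627  -0.04881   0.01627
  Equil      0.5199    0.5942     3.201     1.944
  solve Keq expr → x = 0.01627; check Q = 0.7099

Direction: forward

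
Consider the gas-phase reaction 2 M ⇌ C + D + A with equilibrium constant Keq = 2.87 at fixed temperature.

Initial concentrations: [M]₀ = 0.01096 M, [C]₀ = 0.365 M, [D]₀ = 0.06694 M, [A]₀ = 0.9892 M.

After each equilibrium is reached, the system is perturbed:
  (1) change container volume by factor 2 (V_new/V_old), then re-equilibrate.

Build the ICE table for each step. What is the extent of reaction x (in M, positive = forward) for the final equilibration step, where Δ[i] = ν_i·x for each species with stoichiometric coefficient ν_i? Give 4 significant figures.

x = 0.003638 M

Q₀ = 201.2 vs Keq = 2.87 ⇒ Q>K, reverse
Step 1:
                   M          C          D          A
  I          0.01096      0.365    0.06694     0.9892
  C          0.05555   -0.02778   -0.02778   -0.02778
  E          0.06651     0.3372    0.03916     0.9614
  solve Keq expr → x = -0.02778; check Q = 2.87
Then change container volume by factor 2 (V_new/V_old).
Step 2:
                   M          C          D          A
  I          0.03326     0.1686    0.01958     0.4807
  C        -0.007277   0.003638   0.003638   0.003638
  E          0.02598     0.1722    0.02322     0.4843
  solve Keq expr → x = 0.003638; check Q = 2.87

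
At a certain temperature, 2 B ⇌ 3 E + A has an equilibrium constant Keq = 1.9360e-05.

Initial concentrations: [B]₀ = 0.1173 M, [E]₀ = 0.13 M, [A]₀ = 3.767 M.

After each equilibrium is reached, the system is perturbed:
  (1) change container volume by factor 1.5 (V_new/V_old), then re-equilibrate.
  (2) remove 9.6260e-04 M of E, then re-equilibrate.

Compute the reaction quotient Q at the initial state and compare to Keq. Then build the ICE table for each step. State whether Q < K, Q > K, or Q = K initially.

Q₀ = 0.6015; Q > K (proceeds reverse)

Q₀ = 0.6015 vs Keq = 1.9360e-05 ⇒ Q>K, reverse
Step 1:
                  B         E         A
  I          0.1173      0.13     3.767
  C         0.08272   -0.1241  -0.04136
  E             0.2  0.005924     3.726
  solve Keq expr → x = -0.04136; check Q = 1.9360e-05
Then change container volume by factor 1.5 (V_new/V_old).
Step 2:
                  B         E         A
  I          0.1333  0.003949     2.484
  C       -8.0312e-04  0.001205 4.0156e-04
  E          0.1325  0.005154     2.484
  solve Keq expr → x = 4.0156e-04; check Q = 1.9360e-05
Then remove 9.6260e-04 M of E.
Step 3:
                  B         E         A
  I          0.1325  0.004191     2.484
  C       -6.3068e-04 9.4602e-04 3.1534e-04
  E          0.1319  0.005137     2.484
  solve Keq expr → x = 3.1534e-04; check Q = 1.9360e-05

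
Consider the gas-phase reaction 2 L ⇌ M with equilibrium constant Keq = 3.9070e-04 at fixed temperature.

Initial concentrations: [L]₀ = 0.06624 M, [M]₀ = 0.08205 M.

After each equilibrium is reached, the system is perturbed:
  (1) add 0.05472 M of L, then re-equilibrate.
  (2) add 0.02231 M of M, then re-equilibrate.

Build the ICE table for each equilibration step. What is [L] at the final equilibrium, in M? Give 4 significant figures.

Q₀ = 18.7 vs Keq = 3.9070e-04 ⇒ Q>K, reverse
Step 1:
                  L         M
  Initial   0.06624   0.08205
  Change     0.1641  -0.08203
  Equil      0.2303 2.0722e-05
  solve Keq expr → x = -0.08203; check Q = 3.9070e-04
Then add 0.05472 M of L.
Step 2:
                  L         M
  Initial     0.285 2.0722e-05
  Change  -2.2024e-05 1.1012e-05
  Equil       0.285 3.1734e-05
  solve Keq expr → x = 1.1012e-05; check Q = 3.9070e-04
Then add 0.02231 M of M.
Step 3:
                  L         M
  Initial     0.285   0.02234
  Change     0.0446   -0.0223
  Equil      0.3296 4.2443e-05
  solve Keq expr → x = -0.0223; check Q = 3.9070e-04

[L]_eq = 0.3296 M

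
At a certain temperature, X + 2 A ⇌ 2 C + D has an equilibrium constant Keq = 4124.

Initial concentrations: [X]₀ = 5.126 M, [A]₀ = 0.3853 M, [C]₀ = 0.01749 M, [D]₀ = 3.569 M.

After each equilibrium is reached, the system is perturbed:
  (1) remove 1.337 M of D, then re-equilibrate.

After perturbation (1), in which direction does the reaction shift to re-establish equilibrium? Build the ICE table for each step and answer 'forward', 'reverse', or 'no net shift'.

Direction: forward

Q₀ = 0.001435 vs Keq = 4124 ⇒ Q<K, forward
Step 1:
                    X           A           C           D
  Initial       5.126      0.3853     0.01749       3.569
  Change      -0.1899     -0.3799      0.3799      0.1899
  Equil         4.936      0.0054      0.3974       3.759
  solve Keq expr → x = 0.1899; check Q = 4124
Then remove 1.337 M of D.
Step 2:
                    X           A           C           D
  Initial       4.936      0.0054      0.3974       2.422
  Change  -5.2664e-04   -0.001053    0.001053  5.2664e-04
  Equil         4.936    0.004347      0.3984       2.422
  solve Keq expr → x = 5.2664e-04; check Q = 4124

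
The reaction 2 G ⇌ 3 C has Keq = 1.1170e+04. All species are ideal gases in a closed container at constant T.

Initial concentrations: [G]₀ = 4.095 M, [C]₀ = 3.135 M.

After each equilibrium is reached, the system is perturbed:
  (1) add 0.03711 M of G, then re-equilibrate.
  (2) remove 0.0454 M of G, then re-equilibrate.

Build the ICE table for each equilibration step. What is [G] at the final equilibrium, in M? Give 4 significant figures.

[G]_eq = 0.2508 M

Q₀ = 1.837 vs Keq = 1.1170e+04 ⇒ Q<K, forward
Step 1:
                    G           C
  Initial       4.095       3.135
  Change       -3.844       5.766
  Equil        0.2512       8.901
  solve Keq expr → x = 1.922; check Q = 1.1170e+04
Then add 0.03711 M of G.
Step 2:
                    G           C
  Initial      0.2884       8.901
  Change     -0.03489     0.05234
  Equil        0.2535       8.953
  solve Keq expr → x = 0.01745; check Q = 1.1170e+04
Then remove 0.0454 M of G.
Step 3:
                    G           C
  Initial      0.2081       8.953
  Change      0.04269    -0.06403
  Equil        0.2508       8.889
  solve Keq expr → x = -0.02134; check Q = 1.1170e+04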